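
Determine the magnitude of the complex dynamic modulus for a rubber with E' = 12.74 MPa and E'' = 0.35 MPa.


|E*| = sqrt(E'^2 + E''^2)
= sqrt(12.74^2 + 0.35^2)
= sqrt(162.3076 + 0.1225)
= 12.745 MPa

12.745 MPa


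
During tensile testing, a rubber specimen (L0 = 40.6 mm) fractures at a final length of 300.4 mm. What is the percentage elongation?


Elongation = (Lf - L0) / L0 * 100
= (300.4 - 40.6) / 40.6 * 100
= 259.8 / 40.6 * 100
= 639.9%

639.9%


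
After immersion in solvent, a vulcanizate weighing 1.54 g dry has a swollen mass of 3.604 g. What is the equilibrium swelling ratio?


Q = W_swollen / W_dry
Q = 3.604 / 1.54
Q = 2.34

Q = 2.34


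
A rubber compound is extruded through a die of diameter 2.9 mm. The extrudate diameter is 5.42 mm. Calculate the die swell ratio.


Die swell ratio = D_extrudate / D_die
= 5.42 / 2.9
= 1.869

Die swell = 1.869


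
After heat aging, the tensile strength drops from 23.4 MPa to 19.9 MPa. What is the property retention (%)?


Retention = aged / original * 100
= 19.9 / 23.4 * 100
= 85.0%

85.0%


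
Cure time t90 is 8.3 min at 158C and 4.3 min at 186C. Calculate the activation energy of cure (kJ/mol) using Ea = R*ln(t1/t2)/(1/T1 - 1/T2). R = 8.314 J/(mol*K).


T1 = 431.15 K, T2 = 459.15 K
1/T1 - 1/T2 = 1.4144e-04
ln(t1/t2) = ln(8.3/4.3) = 0.6576
Ea = 8.314 * 0.6576 / 1.4144e-04 = 38656.5875 J/mol
Ea = 38.66 kJ/mol

38.66 kJ/mol


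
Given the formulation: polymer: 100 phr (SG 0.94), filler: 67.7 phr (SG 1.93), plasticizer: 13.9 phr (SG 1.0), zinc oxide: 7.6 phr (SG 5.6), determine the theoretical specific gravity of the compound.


Sum of weights = 189.2
Volume contributions:
  polymer: 100/0.94 = 106.3830
  filler: 67.7/1.93 = 35.0777
  plasticizer: 13.9/1.0 = 13.9000
  zinc oxide: 7.6/5.6 = 1.3571
Sum of volumes = 156.7178
SG = 189.2 / 156.7178 = 1.207

SG = 1.207


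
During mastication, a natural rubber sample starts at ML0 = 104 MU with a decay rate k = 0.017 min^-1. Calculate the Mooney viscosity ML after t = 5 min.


ML = ML0 * exp(-k * t)
ML = 104 * exp(-0.017 * 5)
ML = 104 * 0.9185
ML = 95.53 MU

95.53 MU


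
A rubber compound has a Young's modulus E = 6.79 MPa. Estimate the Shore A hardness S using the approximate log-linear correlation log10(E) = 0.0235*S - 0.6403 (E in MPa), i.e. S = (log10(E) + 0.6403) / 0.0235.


log10(E) = 0.0235*S - 0.6403  =>  S = (log10(E) + 0.6403) / 0.0235
log10(6.79) = 0.831870
S = (0.831870 + 0.6403) / 0.0235 = 1.472170 / 0.0235
S = 62.6

Shore A = 62.6


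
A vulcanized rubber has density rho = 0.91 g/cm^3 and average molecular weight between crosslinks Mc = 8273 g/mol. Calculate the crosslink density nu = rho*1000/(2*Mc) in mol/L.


nu = rho * 1000 / (2 * Mc)
nu = 0.91 * 1000 / (2 * 8273)
nu = 910.0 / 16546
nu = 0.0550 mol/L

0.0550 mol/L


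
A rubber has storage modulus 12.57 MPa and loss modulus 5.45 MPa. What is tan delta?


tan delta = E'' / E'
= 5.45 / 12.57
= 0.4336

tan delta = 0.4336


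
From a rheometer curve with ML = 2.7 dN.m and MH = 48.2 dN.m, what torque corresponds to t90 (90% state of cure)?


M90 = ML + 0.9 * (MH - ML)
M90 = 2.7 + 0.9 * (48.2 - 2.7)
M90 = 2.7 + 0.9 * 45.5
M90 = 43.65 dN.m

43.65 dN.m


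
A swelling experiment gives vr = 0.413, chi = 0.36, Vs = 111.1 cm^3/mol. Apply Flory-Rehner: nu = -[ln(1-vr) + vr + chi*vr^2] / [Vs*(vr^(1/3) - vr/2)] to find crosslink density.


ln(1 - vr) = ln(1 - 0.413) = -0.5327
Numerator = -((-0.5327) + 0.413 + 0.36 * 0.413^2) = 0.0583
Denominator = 111.1 * (0.413^(1/3) - 0.413/2) = 59.7944
nu = 0.0583 / 59.7944 = 9.7544e-04 mol/cm^3

9.7544e-04 mol/cm^3


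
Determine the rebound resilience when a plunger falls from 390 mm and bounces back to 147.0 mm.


Resilience = h_rebound / h_drop * 100
= 147.0 / 390 * 100
= 37.7%

37.7%


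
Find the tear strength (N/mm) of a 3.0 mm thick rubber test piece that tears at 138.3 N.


Tear strength = force / thickness
= 138.3 / 3.0
= 46.1 N/mm

46.1 N/mm


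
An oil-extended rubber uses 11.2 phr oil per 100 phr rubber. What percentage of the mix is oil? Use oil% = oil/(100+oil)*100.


Oil % = oil / (100 + oil) * 100
= 11.2 / (100 + 11.2) * 100
= 11.2 / 111.2 * 100
= 10.07%

10.07%


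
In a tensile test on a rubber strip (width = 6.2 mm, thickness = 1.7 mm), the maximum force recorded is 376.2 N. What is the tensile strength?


Area = width * thickness = 6.2 * 1.7 = 10.54 mm^2
TS = force / area = 376.2 / 10.54 = 35.69 MPa

35.69 MPa


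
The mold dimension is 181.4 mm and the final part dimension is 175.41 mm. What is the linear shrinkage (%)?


Shrinkage = (mold - part) / mold * 100
= (181.4 - 175.41) / 181.4 * 100
= 5.99 / 181.4 * 100
= 3.3%

3.3%


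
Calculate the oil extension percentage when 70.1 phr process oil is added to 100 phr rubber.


Oil % = oil / (100 + oil) * 100
= 70.1 / (100 + 70.1) * 100
= 70.1 / 170.1 * 100
= 41.21%

41.21%


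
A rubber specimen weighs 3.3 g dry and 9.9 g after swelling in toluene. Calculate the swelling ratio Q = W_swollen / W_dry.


Q = W_swollen / W_dry
Q = 9.9 / 3.3
Q = 3.0

Q = 3.0


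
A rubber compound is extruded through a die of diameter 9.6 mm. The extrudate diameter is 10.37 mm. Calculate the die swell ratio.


Die swell ratio = D_extrudate / D_die
= 10.37 / 9.6
= 1.08

Die swell = 1.08


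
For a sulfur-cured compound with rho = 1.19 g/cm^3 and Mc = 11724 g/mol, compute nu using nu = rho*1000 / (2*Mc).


nu = rho * 1000 / (2 * Mc)
nu = 1.19 * 1000 / (2 * 11724)
nu = 1190.0 / 23448
nu = 0.0508 mol/L

0.0508 mol/L


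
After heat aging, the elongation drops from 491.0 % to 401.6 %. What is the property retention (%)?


Retention = aged / original * 100
= 401.6 / 491.0 * 100
= 81.8%

81.8%


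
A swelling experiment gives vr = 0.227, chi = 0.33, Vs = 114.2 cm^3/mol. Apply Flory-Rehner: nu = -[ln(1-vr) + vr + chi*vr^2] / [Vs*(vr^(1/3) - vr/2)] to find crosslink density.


ln(1 - vr) = ln(1 - 0.227) = -0.2575
Numerator = -((-0.2575) + 0.227 + 0.33 * 0.227^2) = 0.0135
Denominator = 114.2 * (0.227^(1/3) - 0.227/2) = 56.7022
nu = 0.0135 / 56.7022 = 2.3759e-04 mol/cm^3

2.3759e-04 mol/cm^3


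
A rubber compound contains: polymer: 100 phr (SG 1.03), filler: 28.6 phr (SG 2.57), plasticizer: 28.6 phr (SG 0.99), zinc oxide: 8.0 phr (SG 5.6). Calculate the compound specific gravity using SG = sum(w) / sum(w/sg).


Sum of weights = 165.2
Volume contributions:
  polymer: 100/1.03 = 97.0874
  filler: 28.6/2.57 = 11.1284
  plasticizer: 28.6/0.99 = 28.8889
  zinc oxide: 8.0/5.6 = 1.4286
Sum of volumes = 138.5332
SG = 165.2 / 138.5332 = 1.192

SG = 1.192


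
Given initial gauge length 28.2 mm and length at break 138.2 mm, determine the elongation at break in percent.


Elongation = (Lf - L0) / L0 * 100
= (138.2 - 28.2) / 28.2 * 100
= 110.0 / 28.2 * 100
= 390.1%

390.1%


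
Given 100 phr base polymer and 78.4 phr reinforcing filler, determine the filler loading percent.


Filler % = filler / (rubber + filler) * 100
= 78.4 / (100 + 78.4) * 100
= 78.4 / 178.4 * 100
= 43.95%

43.95%


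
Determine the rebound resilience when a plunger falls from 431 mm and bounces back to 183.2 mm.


Resilience = h_rebound / h_drop * 100
= 183.2 / 431 * 100
= 42.5%

42.5%


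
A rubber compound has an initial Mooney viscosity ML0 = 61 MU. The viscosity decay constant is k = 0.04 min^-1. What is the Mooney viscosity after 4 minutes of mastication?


ML = ML0 * exp(-k * t)
ML = 61 * exp(-0.04 * 4)
ML = 61 * 0.8521
ML = 51.98 MU

51.98 MU


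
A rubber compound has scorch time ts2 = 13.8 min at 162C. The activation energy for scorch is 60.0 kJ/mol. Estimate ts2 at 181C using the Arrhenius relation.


Convert temperatures: T1 = 162 + 273.15 = 435.15 K, T2 = 181 + 273.15 = 454.15 K
ts2_new = 13.8 * exp(60000 / 8.314 * (1/454.15 - 1/435.15))
1/T2 - 1/T1 = -9.6142e-05
ts2_new = 6.9 min

6.9 min


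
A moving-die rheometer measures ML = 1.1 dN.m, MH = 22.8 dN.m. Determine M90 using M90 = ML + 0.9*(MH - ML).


M90 = ML + 0.9 * (MH - ML)
M90 = 1.1 + 0.9 * (22.8 - 1.1)
M90 = 1.1 + 0.9 * 21.7
M90 = 20.63 dN.m

20.63 dN.m


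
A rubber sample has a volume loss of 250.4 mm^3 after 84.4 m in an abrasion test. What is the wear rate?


Rate = volume_loss / distance
= 250.4 / 84.4
= 2.967 mm^3/m

2.967 mm^3/m


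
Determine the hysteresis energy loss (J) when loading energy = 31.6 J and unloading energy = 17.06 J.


Hysteresis loss = loading - unloading
= 31.6 - 17.06
= 14.54 J

14.54 J


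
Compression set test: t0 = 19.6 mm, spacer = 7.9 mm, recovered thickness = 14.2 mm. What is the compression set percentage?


CS = (t0 - recovered) / (t0 - ts) * 100
= (19.6 - 14.2) / (19.6 - 7.9) * 100
= 5.4 / 11.7 * 100
= 46.2%

46.2%


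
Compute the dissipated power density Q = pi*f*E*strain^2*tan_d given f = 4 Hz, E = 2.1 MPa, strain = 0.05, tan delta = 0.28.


Q = pi * f * E * strain^2 * tan_d
= pi * 4 * 2.1 * 0.05^2 * 0.28
= pi * 4 * 2.1 * 0.0025 * 0.28
= 0.0185

Q = 0.0185


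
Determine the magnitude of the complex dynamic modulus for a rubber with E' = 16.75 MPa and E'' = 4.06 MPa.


|E*| = sqrt(E'^2 + E''^2)
= sqrt(16.75^2 + 4.06^2)
= sqrt(280.5625 + 16.4836)
= 17.235 MPa

17.235 MPa


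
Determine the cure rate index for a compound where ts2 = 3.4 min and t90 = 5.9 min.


CRI = 100 / (t90 - ts2)
= 100 / (5.9 - 3.4)
= 100 / 2.5
= 40.0 min^-1

40.0 min^-1


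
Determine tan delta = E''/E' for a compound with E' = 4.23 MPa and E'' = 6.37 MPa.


tan delta = E'' / E'
= 6.37 / 4.23
= 1.5059

tan delta = 1.5059


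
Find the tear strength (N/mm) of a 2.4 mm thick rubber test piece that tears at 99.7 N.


Tear strength = force / thickness
= 99.7 / 2.4
= 41.54 N/mm

41.54 N/mm


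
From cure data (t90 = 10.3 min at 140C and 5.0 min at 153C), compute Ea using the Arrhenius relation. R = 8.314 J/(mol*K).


T1 = 413.15 K, T2 = 426.15 K
1/T1 - 1/T2 = 7.3837e-05
ln(t1/t2) = ln(10.3/5.0) = 0.7227
Ea = 8.314 * 0.7227 / 7.3837e-05 = 81376.4177 J/mol
Ea = 81.38 kJ/mol

81.38 kJ/mol


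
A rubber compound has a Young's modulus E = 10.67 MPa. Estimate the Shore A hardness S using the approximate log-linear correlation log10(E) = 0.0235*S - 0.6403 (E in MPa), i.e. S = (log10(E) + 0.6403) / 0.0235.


log10(E) = 0.0235*S - 0.6403  =>  S = (log10(E) + 0.6403) / 0.0235
log10(10.67) = 1.028164
S = (1.028164 + 0.6403) / 0.0235 = 1.668464 / 0.0235
S = 71.0

Shore A = 71.0


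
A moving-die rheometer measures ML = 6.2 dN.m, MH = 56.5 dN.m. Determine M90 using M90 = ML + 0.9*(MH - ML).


M90 = ML + 0.9 * (MH - ML)
M90 = 6.2 + 0.9 * (56.5 - 6.2)
M90 = 6.2 + 0.9 * 50.3
M90 = 51.47 dN.m

51.47 dN.m


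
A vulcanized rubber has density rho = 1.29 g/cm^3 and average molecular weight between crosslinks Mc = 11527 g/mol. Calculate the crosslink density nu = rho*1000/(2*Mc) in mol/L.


nu = rho * 1000 / (2 * Mc)
nu = 1.29 * 1000 / (2 * 11527)
nu = 1290.0 / 23054
nu = 0.0560 mol/L

0.0560 mol/L


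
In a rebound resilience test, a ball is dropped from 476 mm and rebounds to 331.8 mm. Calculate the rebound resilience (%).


Resilience = h_rebound / h_drop * 100
= 331.8 / 476 * 100
= 69.7%

69.7%


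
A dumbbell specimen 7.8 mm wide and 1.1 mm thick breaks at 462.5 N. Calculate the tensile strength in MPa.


Area = width * thickness = 7.8 * 1.1 = 8.58 mm^2
TS = force / area = 462.5 / 8.58 = 53.9 MPa

53.9 MPa


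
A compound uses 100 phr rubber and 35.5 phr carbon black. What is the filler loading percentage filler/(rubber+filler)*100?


Filler % = filler / (rubber + filler) * 100
= 35.5 / (100 + 35.5) * 100
= 35.5 / 135.5 * 100
= 26.2%

26.2%


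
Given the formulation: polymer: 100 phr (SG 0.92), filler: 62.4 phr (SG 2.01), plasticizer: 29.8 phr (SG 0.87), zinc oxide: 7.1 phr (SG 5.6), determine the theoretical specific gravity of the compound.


Sum of weights = 199.3
Volume contributions:
  polymer: 100/0.92 = 108.6957
  filler: 62.4/2.01 = 31.0448
  plasticizer: 29.8/0.87 = 34.2529
  zinc oxide: 7.1/5.6 = 1.2679
Sum of volumes = 175.2612
SG = 199.3 / 175.2612 = 1.137

SG = 1.137


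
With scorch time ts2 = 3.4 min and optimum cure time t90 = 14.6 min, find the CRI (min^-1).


CRI = 100 / (t90 - ts2)
= 100 / (14.6 - 3.4)
= 100 / 11.2
= 8.93 min^-1

8.93 min^-1


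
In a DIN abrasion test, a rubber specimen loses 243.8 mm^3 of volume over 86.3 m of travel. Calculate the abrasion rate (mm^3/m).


Rate = volume_loss / distance
= 243.8 / 86.3
= 2.825 mm^3/m

2.825 mm^3/m


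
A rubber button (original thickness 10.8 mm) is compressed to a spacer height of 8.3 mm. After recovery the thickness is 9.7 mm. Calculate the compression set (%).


CS = (t0 - recovered) / (t0 - ts) * 100
= (10.8 - 9.7) / (10.8 - 8.3) * 100
= 1.1 / 2.5 * 100
= 44.0%

44.0%


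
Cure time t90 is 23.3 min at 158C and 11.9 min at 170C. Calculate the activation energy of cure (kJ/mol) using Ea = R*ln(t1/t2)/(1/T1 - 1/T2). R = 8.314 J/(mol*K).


T1 = 431.15 K, T2 = 443.15 K
1/T1 - 1/T2 = 6.2806e-05
ln(t1/t2) = ln(23.3/11.9) = 0.6719
Ea = 8.314 * 0.6719 / 6.2806e-05 = 88945.1412 J/mol
Ea = 88.95 kJ/mol

88.95 kJ/mol


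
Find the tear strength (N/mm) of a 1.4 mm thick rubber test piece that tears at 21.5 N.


Tear strength = force / thickness
= 21.5 / 1.4
= 15.36 N/mm

15.36 N/mm


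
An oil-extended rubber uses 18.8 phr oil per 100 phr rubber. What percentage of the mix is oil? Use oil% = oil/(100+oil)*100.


Oil % = oil / (100 + oil) * 100
= 18.8 / (100 + 18.8) * 100
= 18.8 / 118.8 * 100
= 15.82%

15.82%


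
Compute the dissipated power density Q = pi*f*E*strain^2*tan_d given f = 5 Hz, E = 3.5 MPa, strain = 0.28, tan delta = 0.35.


Q = pi * f * E * strain^2 * tan_d
= pi * 5 * 3.5 * 0.28^2 * 0.35
= pi * 5 * 3.5 * 0.0784 * 0.35
= 1.5086

Q = 1.5086


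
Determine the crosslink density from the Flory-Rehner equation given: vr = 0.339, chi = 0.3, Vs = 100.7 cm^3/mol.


ln(1 - vr) = ln(1 - 0.339) = -0.4140
Numerator = -((-0.4140) + 0.339 + 0.3 * 0.339^2) = 0.0405
Denominator = 100.7 * (0.339^(1/3) - 0.339/2) = 53.1463
nu = 0.0405 / 53.1463 = 7.6252e-04 mol/cm^3

7.6252e-04 mol/cm^3


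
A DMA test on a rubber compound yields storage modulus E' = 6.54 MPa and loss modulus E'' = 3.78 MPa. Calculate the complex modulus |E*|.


|E*| = sqrt(E'^2 + E''^2)
= sqrt(6.54^2 + 3.78^2)
= sqrt(42.7716 + 14.2884)
= 7.554 MPa

7.554 MPa


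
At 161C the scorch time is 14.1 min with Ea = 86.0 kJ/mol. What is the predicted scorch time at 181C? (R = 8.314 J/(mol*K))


Convert temperatures: T1 = 161 + 273.15 = 434.15 K, T2 = 181 + 273.15 = 454.15 K
ts2_new = 14.1 * exp(86000 / 8.314 * (1/454.15 - 1/434.15))
1/T2 - 1/T1 = -1.0144e-04
ts2_new = 4.94 min

4.94 min


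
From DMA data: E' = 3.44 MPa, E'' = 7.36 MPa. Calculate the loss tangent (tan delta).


tan delta = E'' / E'
= 7.36 / 3.44
= 2.1395

tan delta = 2.1395


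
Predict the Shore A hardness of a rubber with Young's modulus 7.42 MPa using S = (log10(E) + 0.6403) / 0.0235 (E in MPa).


log10(E) = 0.0235*S - 0.6403  =>  S = (log10(E) + 0.6403) / 0.0235
log10(7.42) = 0.870404
S = (0.870404 + 0.6403) / 0.0235 = 1.510704 / 0.0235
S = 64.3

Shore A = 64.3


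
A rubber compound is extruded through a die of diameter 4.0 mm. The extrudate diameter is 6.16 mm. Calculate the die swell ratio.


Die swell ratio = D_extrudate / D_die
= 6.16 / 4.0
= 1.54

Die swell = 1.54


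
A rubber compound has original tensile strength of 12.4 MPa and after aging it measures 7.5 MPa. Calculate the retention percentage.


Retention = aged / original * 100
= 7.5 / 12.4 * 100
= 60.5%

60.5%


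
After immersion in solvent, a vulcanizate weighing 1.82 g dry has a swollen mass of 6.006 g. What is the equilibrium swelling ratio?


Q = W_swollen / W_dry
Q = 6.006 / 1.82
Q = 3.3

Q = 3.3


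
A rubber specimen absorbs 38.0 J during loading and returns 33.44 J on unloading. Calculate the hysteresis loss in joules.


Hysteresis loss = loading - unloading
= 38.0 - 33.44
= 4.56 J

4.56 J


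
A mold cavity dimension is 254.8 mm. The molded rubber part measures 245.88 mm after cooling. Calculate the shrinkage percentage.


Shrinkage = (mold - part) / mold * 100
= (254.8 - 245.88) / 254.8 * 100
= 8.92 / 254.8 * 100
= 3.5%

3.5%


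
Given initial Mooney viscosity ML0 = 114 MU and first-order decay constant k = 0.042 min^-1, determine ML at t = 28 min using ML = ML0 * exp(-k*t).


ML = ML0 * exp(-k * t)
ML = 114 * exp(-0.042 * 28)
ML = 114 * 0.3085
ML = 35.17 MU

35.17 MU


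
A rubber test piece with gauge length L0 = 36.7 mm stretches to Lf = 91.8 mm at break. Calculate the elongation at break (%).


Elongation = (Lf - L0) / L0 * 100
= (91.8 - 36.7) / 36.7 * 100
= 55.1 / 36.7 * 100
= 150.1%

150.1%


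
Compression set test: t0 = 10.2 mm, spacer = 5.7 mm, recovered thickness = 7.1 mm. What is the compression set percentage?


CS = (t0 - recovered) / (t0 - ts) * 100
= (10.2 - 7.1) / (10.2 - 5.7) * 100
= 3.1 / 4.5 * 100
= 68.9%

68.9%


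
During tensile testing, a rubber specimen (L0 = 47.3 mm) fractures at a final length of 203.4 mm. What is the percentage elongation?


Elongation = (Lf - L0) / L0 * 100
= (203.4 - 47.3) / 47.3 * 100
= 156.1 / 47.3 * 100
= 330.0%

330.0%


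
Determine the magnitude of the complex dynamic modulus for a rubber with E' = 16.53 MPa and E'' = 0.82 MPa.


|E*| = sqrt(E'^2 + E''^2)
= sqrt(16.53^2 + 0.82^2)
= sqrt(273.2409 + 0.6724)
= 16.55 MPa

16.55 MPa


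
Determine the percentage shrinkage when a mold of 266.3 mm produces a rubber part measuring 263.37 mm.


Shrinkage = (mold - part) / mold * 100
= (266.3 - 263.37) / 266.3 * 100
= 2.93 / 266.3 * 100
= 1.1%

1.1%


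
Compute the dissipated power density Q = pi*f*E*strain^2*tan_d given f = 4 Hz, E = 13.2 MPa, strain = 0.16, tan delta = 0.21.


Q = pi * f * E * strain^2 * tan_d
= pi * 4 * 13.2 * 0.16^2 * 0.21
= pi * 4 * 13.2 * 0.0256 * 0.21
= 0.8917

Q = 0.8917


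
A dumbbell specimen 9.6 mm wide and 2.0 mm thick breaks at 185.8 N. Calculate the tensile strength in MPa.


Area = width * thickness = 9.6 * 2.0 = 19.2 mm^2
TS = force / area = 185.8 / 19.2 = 9.68 MPa

9.68 MPa


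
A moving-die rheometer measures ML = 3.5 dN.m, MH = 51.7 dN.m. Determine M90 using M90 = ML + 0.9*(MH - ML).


M90 = ML + 0.9 * (MH - ML)
M90 = 3.5 + 0.9 * (51.7 - 3.5)
M90 = 3.5 + 0.9 * 48.2
M90 = 46.88 dN.m

46.88 dN.m


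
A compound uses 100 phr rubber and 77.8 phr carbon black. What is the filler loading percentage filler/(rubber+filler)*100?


Filler % = filler / (rubber + filler) * 100
= 77.8 / (100 + 77.8) * 100
= 77.8 / 177.8 * 100
= 43.76%

43.76%


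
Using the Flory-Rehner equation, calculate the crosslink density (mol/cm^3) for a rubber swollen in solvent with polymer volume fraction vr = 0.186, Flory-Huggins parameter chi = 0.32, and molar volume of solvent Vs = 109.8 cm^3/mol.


ln(1 - vr) = ln(1 - 0.186) = -0.2058
Numerator = -((-0.2058) + 0.186 + 0.32 * 0.186^2) = 0.0087
Denominator = 109.8 * (0.186^(1/3) - 0.186/2) = 52.4654
nu = 0.0087 / 52.4654 = 1.6628e-04 mol/cm^3

1.6628e-04 mol/cm^3


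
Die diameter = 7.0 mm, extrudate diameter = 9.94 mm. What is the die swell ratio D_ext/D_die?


Die swell ratio = D_extrudate / D_die
= 9.94 / 7.0
= 1.42

Die swell = 1.42


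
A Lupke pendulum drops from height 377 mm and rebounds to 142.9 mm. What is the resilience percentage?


Resilience = h_rebound / h_drop * 100
= 142.9 / 377 * 100
= 37.9%

37.9%


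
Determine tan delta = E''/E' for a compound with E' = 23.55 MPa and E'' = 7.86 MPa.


tan delta = E'' / E'
= 7.86 / 23.55
= 0.3338

tan delta = 0.3338


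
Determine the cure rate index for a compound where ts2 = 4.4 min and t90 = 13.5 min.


CRI = 100 / (t90 - ts2)
= 100 / (13.5 - 4.4)
= 100 / 9.1
= 10.99 min^-1

10.99 min^-1


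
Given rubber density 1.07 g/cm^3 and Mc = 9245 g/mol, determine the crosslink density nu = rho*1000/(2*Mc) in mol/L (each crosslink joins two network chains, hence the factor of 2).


nu = rho * 1000 / (2 * Mc)
nu = 1.07 * 1000 / (2 * 9245)
nu = 1070.0 / 18490
nu = 0.0579 mol/L

0.0579 mol/L


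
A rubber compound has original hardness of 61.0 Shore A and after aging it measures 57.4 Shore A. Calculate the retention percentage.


Retention = aged / original * 100
= 57.4 / 61.0 * 100
= 94.1%

94.1%


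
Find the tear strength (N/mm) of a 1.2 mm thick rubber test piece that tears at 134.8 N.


Tear strength = force / thickness
= 134.8 / 1.2
= 112.33 N/mm

112.33 N/mm


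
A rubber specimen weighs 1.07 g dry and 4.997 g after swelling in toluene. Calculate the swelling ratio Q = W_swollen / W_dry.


Q = W_swollen / W_dry
Q = 4.997 / 1.07
Q = 4.67

Q = 4.67


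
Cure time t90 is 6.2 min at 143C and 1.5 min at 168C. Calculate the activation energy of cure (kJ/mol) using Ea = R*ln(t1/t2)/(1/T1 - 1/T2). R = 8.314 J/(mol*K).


T1 = 416.15 K, T2 = 441.15 K
1/T1 - 1/T2 = 1.3618e-04
ln(t1/t2) = ln(6.2/1.5) = 1.4191
Ea = 8.314 * 1.4191 / 1.3618e-04 = 86639.1841 J/mol
Ea = 86.64 kJ/mol

86.64 kJ/mol


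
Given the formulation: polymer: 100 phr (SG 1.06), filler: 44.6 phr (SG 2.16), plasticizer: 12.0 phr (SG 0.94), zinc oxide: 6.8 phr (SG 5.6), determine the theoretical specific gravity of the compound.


Sum of weights = 163.4
Volume contributions:
  polymer: 100/1.06 = 94.3396
  filler: 44.6/2.16 = 20.6481
  plasticizer: 12.0/0.94 = 12.7660
  zinc oxide: 6.8/5.6 = 1.2143
Sum of volumes = 128.9680
SG = 163.4 / 128.9680 = 1.267

SG = 1.267


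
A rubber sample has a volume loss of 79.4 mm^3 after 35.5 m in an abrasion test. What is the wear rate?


Rate = volume_loss / distance
= 79.4 / 35.5
= 2.237 mm^3/m

2.237 mm^3/m


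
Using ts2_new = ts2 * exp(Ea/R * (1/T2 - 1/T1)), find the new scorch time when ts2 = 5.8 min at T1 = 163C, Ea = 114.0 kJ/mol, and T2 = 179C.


Convert temperatures: T1 = 163 + 273.15 = 436.15 K, T2 = 179 + 273.15 = 452.15 K
ts2_new = 5.8 * exp(114000 / 8.314 * (1/452.15 - 1/436.15))
1/T2 - 1/T1 = -8.1134e-05
ts2_new = 1.91 min

1.91 min


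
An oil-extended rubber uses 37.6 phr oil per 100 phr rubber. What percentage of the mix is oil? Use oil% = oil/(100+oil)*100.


Oil % = oil / (100 + oil) * 100
= 37.6 / (100 + 37.6) * 100
= 37.6 / 137.6 * 100
= 27.33%

27.33%


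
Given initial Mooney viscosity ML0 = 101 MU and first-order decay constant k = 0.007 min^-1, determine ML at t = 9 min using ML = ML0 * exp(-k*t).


ML = ML0 * exp(-k * t)
ML = 101 * exp(-0.007 * 9)
ML = 101 * 0.9389
ML = 94.83 MU

94.83 MU


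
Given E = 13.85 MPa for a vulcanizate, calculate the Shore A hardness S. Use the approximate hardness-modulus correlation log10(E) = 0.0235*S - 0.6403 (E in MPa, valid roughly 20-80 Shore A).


log10(E) = 0.0235*S - 0.6403  =>  S = (log10(E) + 0.6403) / 0.0235
log10(13.85) = 1.141450
S = (1.141450 + 0.6403) / 0.0235 = 1.781750 / 0.0235
S = 75.8

Shore A = 75.8


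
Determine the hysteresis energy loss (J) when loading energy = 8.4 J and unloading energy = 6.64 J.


Hysteresis loss = loading - unloading
= 8.4 - 6.64
= 1.76 J

1.76 J


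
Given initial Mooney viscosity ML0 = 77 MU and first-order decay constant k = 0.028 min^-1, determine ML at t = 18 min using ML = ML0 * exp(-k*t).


ML = ML0 * exp(-k * t)
ML = 77 * exp(-0.028 * 18)
ML = 77 * 0.6041
ML = 46.52 MU

46.52 MU


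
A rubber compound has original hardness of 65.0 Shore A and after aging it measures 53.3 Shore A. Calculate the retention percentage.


Retention = aged / original * 100
= 53.3 / 65.0 * 100
= 82.0%

82.0%


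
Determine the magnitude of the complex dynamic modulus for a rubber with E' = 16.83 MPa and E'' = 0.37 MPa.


|E*| = sqrt(E'^2 + E''^2)
= sqrt(16.83^2 + 0.37^2)
= sqrt(283.2489 + 0.1369)
= 16.834 MPa

16.834 MPa


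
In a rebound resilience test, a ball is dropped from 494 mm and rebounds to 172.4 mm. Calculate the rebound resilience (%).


Resilience = h_rebound / h_drop * 100
= 172.4 / 494 * 100
= 34.9%

34.9%


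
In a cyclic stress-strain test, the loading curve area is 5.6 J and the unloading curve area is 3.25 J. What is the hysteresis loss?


Hysteresis loss = loading - unloading
= 5.6 - 3.25
= 2.35 J

2.35 J


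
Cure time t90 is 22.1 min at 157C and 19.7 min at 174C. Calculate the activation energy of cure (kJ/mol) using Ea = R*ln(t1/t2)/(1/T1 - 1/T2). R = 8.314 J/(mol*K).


T1 = 430.15 K, T2 = 447.15 K
1/T1 - 1/T2 = 8.8384e-05
ln(t1/t2) = ln(22.1/19.7) = 0.1150
Ea = 8.314 * 0.1150 / 8.8384e-05 = 10813.7702 J/mol
Ea = 10.81 kJ/mol

10.81 kJ/mol


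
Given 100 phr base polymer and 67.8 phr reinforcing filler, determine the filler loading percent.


Filler % = filler / (rubber + filler) * 100
= 67.8 / (100 + 67.8) * 100
= 67.8 / 167.8 * 100
= 40.41%

40.41%


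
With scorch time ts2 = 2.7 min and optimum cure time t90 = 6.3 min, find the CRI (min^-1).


CRI = 100 / (t90 - ts2)
= 100 / (6.3 - 2.7)
= 100 / 3.6
= 27.78 min^-1

27.78 min^-1


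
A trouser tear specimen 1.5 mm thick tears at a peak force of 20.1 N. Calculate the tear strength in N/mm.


Tear strength = force / thickness
= 20.1 / 1.5
= 13.4 N/mm

13.4 N/mm


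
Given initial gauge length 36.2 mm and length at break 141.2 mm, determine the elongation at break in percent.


Elongation = (Lf - L0) / L0 * 100
= (141.2 - 36.2) / 36.2 * 100
= 105.0 / 36.2 * 100
= 290.1%

290.1%


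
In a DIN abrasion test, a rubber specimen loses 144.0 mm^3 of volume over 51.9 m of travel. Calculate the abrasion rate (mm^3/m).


Rate = volume_loss / distance
= 144.0 / 51.9
= 2.775 mm^3/m

2.775 mm^3/m


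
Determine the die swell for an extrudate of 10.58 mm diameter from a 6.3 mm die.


Die swell ratio = D_extrudate / D_die
= 10.58 / 6.3
= 1.679

Die swell = 1.679


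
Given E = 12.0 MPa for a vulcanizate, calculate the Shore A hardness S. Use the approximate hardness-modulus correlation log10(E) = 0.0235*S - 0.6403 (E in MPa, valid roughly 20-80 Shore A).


log10(E) = 0.0235*S - 0.6403  =>  S = (log10(E) + 0.6403) / 0.0235
log10(12.0) = 1.079181
S = (1.079181 + 0.6403) / 0.0235 = 1.719481 / 0.0235
S = 73.2

Shore A = 73.2


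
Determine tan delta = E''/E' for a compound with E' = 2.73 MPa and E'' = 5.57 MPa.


tan delta = E'' / E'
= 5.57 / 2.73
= 2.0403

tan delta = 2.0403


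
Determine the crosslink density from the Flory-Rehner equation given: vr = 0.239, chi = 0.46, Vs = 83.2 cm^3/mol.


ln(1 - vr) = ln(1 - 0.239) = -0.2731
Numerator = -((-0.2731) + 0.239 + 0.46 * 0.239^2) = 0.0078
Denominator = 83.2 * (0.239^(1/3) - 0.239/2) = 41.6900
nu = 0.0078 / 41.6900 = 1.8820e-04 mol/cm^3

1.8820e-04 mol/cm^3


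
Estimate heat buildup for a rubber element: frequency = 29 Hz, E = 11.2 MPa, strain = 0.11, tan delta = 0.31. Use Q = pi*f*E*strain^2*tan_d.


Q = pi * f * E * strain^2 * tan_d
= pi * 29 * 11.2 * 0.11^2 * 0.31
= pi * 29 * 11.2 * 0.0121 * 0.31
= 3.8275

Q = 3.8275


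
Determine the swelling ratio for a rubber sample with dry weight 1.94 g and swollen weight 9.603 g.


Q = W_swollen / W_dry
Q = 9.603 / 1.94
Q = 4.95

Q = 4.95


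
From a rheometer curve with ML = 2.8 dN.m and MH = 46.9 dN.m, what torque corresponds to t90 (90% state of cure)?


M90 = ML + 0.9 * (MH - ML)
M90 = 2.8 + 0.9 * (46.9 - 2.8)
M90 = 2.8 + 0.9 * 44.1
M90 = 42.49 dN.m

42.49 dN.m


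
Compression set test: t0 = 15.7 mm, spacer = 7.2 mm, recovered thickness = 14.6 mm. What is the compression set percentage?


CS = (t0 - recovered) / (t0 - ts) * 100
= (15.7 - 14.6) / (15.7 - 7.2) * 100
= 1.1 / 8.5 * 100
= 12.9%

12.9%


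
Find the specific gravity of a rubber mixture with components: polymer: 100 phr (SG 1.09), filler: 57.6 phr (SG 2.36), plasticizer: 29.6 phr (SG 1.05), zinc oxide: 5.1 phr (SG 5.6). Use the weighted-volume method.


Sum of weights = 192.3
Volume contributions:
  polymer: 100/1.09 = 91.7431
  filler: 57.6/2.36 = 24.4068
  plasticizer: 29.6/1.05 = 28.1905
  zinc oxide: 5.1/5.6 = 0.9107
Sum of volumes = 145.2511
SG = 192.3 / 145.2511 = 1.324

SG = 1.324


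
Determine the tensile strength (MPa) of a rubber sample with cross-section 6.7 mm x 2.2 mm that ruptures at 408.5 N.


Area = width * thickness = 6.7 * 2.2 = 14.74 mm^2
TS = force / area = 408.5 / 14.74 = 27.71 MPa

27.71 MPa


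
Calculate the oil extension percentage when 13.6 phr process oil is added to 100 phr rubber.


Oil % = oil / (100 + oil) * 100
= 13.6 / (100 + 13.6) * 100
= 13.6 / 113.6 * 100
= 11.97%

11.97%


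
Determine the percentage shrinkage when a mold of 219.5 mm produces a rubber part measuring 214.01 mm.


Shrinkage = (mold - part) / mold * 100
= (219.5 - 214.01) / 219.5 * 100
= 5.49 / 219.5 * 100
= 2.5%

2.5%


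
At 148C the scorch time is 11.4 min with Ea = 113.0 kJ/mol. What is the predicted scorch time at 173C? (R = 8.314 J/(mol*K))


Convert temperatures: T1 = 148 + 273.15 = 421.15 K, T2 = 173 + 273.15 = 446.15 K
ts2_new = 11.4 * exp(113000 / 8.314 * (1/446.15 - 1/421.15))
1/T2 - 1/T1 = -1.3305e-04
ts2_new = 1.87 min

1.87 min


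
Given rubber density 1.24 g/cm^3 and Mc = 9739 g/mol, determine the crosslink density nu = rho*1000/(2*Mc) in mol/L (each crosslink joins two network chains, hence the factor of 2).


nu = rho * 1000 / (2 * Mc)
nu = 1.24 * 1000 / (2 * 9739)
nu = 1240.0 / 19478
nu = 0.0637 mol/L

0.0637 mol/L


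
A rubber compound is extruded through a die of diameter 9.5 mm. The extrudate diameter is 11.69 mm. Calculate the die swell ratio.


Die swell ratio = D_extrudate / D_die
= 11.69 / 9.5
= 1.231

Die swell = 1.231


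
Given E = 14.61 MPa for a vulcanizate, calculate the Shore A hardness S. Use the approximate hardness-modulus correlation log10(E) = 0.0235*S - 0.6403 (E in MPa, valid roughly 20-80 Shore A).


log10(E) = 0.0235*S - 0.6403  =>  S = (log10(E) + 0.6403) / 0.0235
log10(14.61) = 1.164650
S = (1.164650 + 0.6403) / 0.0235 = 1.804950 / 0.0235
S = 76.8

Shore A = 76.8


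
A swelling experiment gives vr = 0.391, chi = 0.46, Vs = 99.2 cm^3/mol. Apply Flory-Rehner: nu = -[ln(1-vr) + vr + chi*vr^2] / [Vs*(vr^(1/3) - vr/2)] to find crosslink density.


ln(1 - vr) = ln(1 - 0.391) = -0.4959
Numerator = -((-0.4959) + 0.391 + 0.46 * 0.391^2) = 0.0346
Denominator = 99.2 * (0.391^(1/3) - 0.391/2) = 53.1452
nu = 0.0346 / 53.1452 = 6.5127e-04 mol/cm^3

6.5127e-04 mol/cm^3


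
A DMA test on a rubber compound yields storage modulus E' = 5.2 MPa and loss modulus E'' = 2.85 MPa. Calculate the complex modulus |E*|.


|E*| = sqrt(E'^2 + E''^2)
= sqrt(5.2^2 + 2.85^2)
= sqrt(27.0400 + 8.1225)
= 5.93 MPa

5.93 MPa


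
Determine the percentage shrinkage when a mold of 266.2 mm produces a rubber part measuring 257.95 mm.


Shrinkage = (mold - part) / mold * 100
= (266.2 - 257.95) / 266.2 * 100
= 8.25 / 266.2 * 100
= 3.1%

3.1%


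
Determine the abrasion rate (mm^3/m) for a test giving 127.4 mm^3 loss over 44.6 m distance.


Rate = volume_loss / distance
= 127.4 / 44.6
= 2.857 mm^3/m

2.857 mm^3/m


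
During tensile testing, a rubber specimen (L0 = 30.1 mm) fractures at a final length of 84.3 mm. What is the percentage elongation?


Elongation = (Lf - L0) / L0 * 100
= (84.3 - 30.1) / 30.1 * 100
= 54.2 / 30.1 * 100
= 180.1%

180.1%


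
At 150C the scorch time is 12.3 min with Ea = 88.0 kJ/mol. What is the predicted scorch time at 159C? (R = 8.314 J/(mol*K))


Convert temperatures: T1 = 150 + 273.15 = 423.15 K, T2 = 159 + 273.15 = 432.15 K
ts2_new = 12.3 * exp(88000 / 8.314 * (1/432.15 - 1/423.15))
1/T2 - 1/T1 = -4.9217e-05
ts2_new = 7.31 min

7.31 min


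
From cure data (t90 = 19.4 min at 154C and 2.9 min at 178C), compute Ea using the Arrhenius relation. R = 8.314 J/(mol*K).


T1 = 427.15 K, T2 = 451.15 K
1/T1 - 1/T2 = 1.2454e-04
ln(t1/t2) = ln(19.4/2.9) = 1.9006
Ea = 8.314 * 1.9006 / 1.2454e-04 = 126876.8149 J/mol
Ea = 126.88 kJ/mol

126.88 kJ/mol


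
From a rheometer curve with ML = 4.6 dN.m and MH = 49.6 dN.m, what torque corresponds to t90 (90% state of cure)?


M90 = ML + 0.9 * (MH - ML)
M90 = 4.6 + 0.9 * (49.6 - 4.6)
M90 = 4.6 + 0.9 * 45.0
M90 = 45.1 dN.m

45.1 dN.m


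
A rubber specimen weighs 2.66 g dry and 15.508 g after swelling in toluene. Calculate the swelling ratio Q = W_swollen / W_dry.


Q = W_swollen / W_dry
Q = 15.508 / 2.66
Q = 5.83

Q = 5.83


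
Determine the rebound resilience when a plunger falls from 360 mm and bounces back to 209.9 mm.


Resilience = h_rebound / h_drop * 100
= 209.9 / 360 * 100
= 58.3%

58.3%


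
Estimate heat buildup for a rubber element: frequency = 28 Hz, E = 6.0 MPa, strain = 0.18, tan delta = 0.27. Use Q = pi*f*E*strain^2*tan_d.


Q = pi * f * E * strain^2 * tan_d
= pi * 28 * 6.0 * 0.18^2 * 0.27
= pi * 28 * 6.0 * 0.0324 * 0.27
= 4.6171

Q = 4.6171


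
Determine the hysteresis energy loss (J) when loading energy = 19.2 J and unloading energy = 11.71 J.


Hysteresis loss = loading - unloading
= 19.2 - 11.71
= 7.49 J

7.49 J


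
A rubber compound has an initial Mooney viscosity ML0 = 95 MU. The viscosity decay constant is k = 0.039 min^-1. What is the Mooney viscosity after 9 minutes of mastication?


ML = ML0 * exp(-k * t)
ML = 95 * exp(-0.039 * 9)
ML = 95 * 0.7040
ML = 66.88 MU

66.88 MU


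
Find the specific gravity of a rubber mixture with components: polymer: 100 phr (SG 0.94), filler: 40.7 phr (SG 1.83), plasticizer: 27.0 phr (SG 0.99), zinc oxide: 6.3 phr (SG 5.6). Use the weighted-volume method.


Sum of weights = 174.0
Volume contributions:
  polymer: 100/0.94 = 106.3830
  filler: 40.7/1.83 = 22.2404
  plasticizer: 27.0/0.99 = 27.2727
  zinc oxide: 6.3/5.6 = 1.1250
Sum of volumes = 157.0211
SG = 174.0 / 157.0211 = 1.108

SG = 1.108


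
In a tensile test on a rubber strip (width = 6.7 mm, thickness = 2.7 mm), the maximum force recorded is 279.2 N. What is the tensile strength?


Area = width * thickness = 6.7 * 2.7 = 18.09 mm^2
TS = force / area = 279.2 / 18.09 = 15.43 MPa

15.43 MPa


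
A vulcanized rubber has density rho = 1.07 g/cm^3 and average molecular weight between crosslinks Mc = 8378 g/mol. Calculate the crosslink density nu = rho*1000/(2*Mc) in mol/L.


nu = rho * 1000 / (2 * Mc)
nu = 1.07 * 1000 / (2 * 8378)
nu = 1070.0 / 16756
nu = 0.0639 mol/L

0.0639 mol/L


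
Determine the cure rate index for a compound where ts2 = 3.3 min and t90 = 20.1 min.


CRI = 100 / (t90 - ts2)
= 100 / (20.1 - 3.3)
= 100 / 16.8
= 5.95 min^-1

5.95 min^-1


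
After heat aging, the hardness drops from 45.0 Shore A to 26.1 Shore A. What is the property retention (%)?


Retention = aged / original * 100
= 26.1 / 45.0 * 100
= 58.0%

58.0%


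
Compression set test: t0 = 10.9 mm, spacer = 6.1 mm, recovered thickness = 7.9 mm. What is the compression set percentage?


CS = (t0 - recovered) / (t0 - ts) * 100
= (10.9 - 7.9) / (10.9 - 6.1) * 100
= 3.0 / 4.8 * 100
= 62.5%

62.5%


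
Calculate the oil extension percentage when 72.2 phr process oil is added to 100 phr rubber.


Oil % = oil / (100 + oil) * 100
= 72.2 / (100 + 72.2) * 100
= 72.2 / 172.2 * 100
= 41.93%

41.93%


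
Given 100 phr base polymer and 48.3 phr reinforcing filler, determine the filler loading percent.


Filler % = filler / (rubber + filler) * 100
= 48.3 / (100 + 48.3) * 100
= 48.3 / 148.3 * 100
= 32.57%

32.57%


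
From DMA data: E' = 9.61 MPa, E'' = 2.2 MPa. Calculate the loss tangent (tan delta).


tan delta = E'' / E'
= 2.2 / 9.61
= 0.2289

tan delta = 0.2289


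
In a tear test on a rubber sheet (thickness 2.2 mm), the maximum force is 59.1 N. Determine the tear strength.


Tear strength = force / thickness
= 59.1 / 2.2
= 26.86 N/mm

26.86 N/mm


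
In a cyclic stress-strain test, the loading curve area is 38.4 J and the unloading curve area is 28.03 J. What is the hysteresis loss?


Hysteresis loss = loading - unloading
= 38.4 - 28.03
= 10.37 J

10.37 J


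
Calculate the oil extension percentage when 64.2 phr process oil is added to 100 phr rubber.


Oil % = oil / (100 + oil) * 100
= 64.2 / (100 + 64.2) * 100
= 64.2 / 164.2 * 100
= 39.1%

39.1%


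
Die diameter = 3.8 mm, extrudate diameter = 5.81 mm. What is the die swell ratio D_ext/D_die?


Die swell ratio = D_extrudate / D_die
= 5.81 / 3.8
= 1.529

Die swell = 1.529


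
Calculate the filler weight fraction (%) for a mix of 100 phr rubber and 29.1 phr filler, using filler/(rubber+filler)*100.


Filler % = filler / (rubber + filler) * 100
= 29.1 / (100 + 29.1) * 100
= 29.1 / 129.1 * 100
= 22.54%

22.54%


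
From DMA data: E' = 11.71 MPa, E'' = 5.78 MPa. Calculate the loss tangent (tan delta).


tan delta = E'' / E'
= 5.78 / 11.71
= 0.4936

tan delta = 0.4936


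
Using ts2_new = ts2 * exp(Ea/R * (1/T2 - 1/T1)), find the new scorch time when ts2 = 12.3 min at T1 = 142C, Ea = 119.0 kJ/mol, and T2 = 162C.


Convert temperatures: T1 = 142 + 273.15 = 415.15 K, T2 = 162 + 273.15 = 435.15 K
ts2_new = 12.3 * exp(119000 / 8.314 * (1/435.15 - 1/415.15))
1/T2 - 1/T1 = -1.1071e-04
ts2_new = 2.52 min

2.52 min


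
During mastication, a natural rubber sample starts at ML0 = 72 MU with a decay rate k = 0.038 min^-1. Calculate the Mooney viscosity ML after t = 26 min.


ML = ML0 * exp(-k * t)
ML = 72 * exp(-0.038 * 26)
ML = 72 * 0.3723
ML = 26.81 MU

26.81 MU


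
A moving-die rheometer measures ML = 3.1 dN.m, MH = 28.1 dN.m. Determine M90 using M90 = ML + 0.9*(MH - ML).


M90 = ML + 0.9 * (MH - ML)
M90 = 3.1 + 0.9 * (28.1 - 3.1)
M90 = 3.1 + 0.9 * 25.0
M90 = 25.6 dN.m

25.6 dN.m


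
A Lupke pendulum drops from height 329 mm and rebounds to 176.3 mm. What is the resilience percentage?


Resilience = h_rebound / h_drop * 100
= 176.3 / 329 * 100
= 53.6%

53.6%


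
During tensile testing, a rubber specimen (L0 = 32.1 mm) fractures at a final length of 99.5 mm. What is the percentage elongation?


Elongation = (Lf - L0) / L0 * 100
= (99.5 - 32.1) / 32.1 * 100
= 67.4 / 32.1 * 100
= 210.0%

210.0%


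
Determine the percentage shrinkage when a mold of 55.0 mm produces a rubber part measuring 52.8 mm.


Shrinkage = (mold - part) / mold * 100
= (55.0 - 52.8) / 55.0 * 100
= 2.2 / 55.0 * 100
= 4.0%

4.0%


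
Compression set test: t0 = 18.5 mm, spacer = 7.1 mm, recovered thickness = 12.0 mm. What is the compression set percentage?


CS = (t0 - recovered) / (t0 - ts) * 100
= (18.5 - 12.0) / (18.5 - 7.1) * 100
= 6.5 / 11.4 * 100
= 57.0%

57.0%


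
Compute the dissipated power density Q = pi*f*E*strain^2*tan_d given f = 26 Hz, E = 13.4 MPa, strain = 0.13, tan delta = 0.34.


Q = pi * f * E * strain^2 * tan_d
= pi * 26 * 13.4 * 0.13^2 * 0.34
= pi * 26 * 13.4 * 0.0169 * 0.34
= 6.2892

Q = 6.2892


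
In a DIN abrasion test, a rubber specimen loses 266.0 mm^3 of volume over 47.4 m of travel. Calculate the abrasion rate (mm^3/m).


Rate = volume_loss / distance
= 266.0 / 47.4
= 5.612 mm^3/m

5.612 mm^3/m


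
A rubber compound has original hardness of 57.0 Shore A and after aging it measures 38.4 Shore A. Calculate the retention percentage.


Retention = aged / original * 100
= 38.4 / 57.0 * 100
= 67.4%

67.4%


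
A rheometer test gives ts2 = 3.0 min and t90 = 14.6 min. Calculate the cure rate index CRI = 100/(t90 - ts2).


CRI = 100 / (t90 - ts2)
= 100 / (14.6 - 3.0)
= 100 / 11.6
= 8.62 min^-1

8.62 min^-1


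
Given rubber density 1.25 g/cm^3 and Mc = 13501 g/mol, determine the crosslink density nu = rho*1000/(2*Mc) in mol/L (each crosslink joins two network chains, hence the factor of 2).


nu = rho * 1000 / (2 * Mc)
nu = 1.25 * 1000 / (2 * 13501)
nu = 1250.0 / 27002
nu = 0.0463 mol/L

0.0463 mol/L


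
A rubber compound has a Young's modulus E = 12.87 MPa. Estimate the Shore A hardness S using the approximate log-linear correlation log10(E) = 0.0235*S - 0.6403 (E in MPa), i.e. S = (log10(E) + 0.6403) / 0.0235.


log10(E) = 0.0235*S - 0.6403  =>  S = (log10(E) + 0.6403) / 0.0235
log10(12.87) = 1.109579
S = (1.109579 + 0.6403) / 0.0235 = 1.749879 / 0.0235
S = 74.5

Shore A = 74.5
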